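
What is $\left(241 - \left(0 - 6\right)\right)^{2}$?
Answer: $61009$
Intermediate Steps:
$\left(241 - \left(0 - 6\right)\right)^{2} = \left(241 - -6\right)^{2} = \left(241 + 6\right)^{2} = 247^{2} = 61009$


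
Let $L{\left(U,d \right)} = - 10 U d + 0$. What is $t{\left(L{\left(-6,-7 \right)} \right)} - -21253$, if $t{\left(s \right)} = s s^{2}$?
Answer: $-74066747$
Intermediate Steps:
$L{\left(U,d \right)} = - 10 U d$ ($L{\left(U,d \right)} = - 10 U d + 0 = - 10 U d$)
$t{\left(s \right)} = s^{3}$
$t{\left(L{\left(-6,-7 \right)} \right)} - -21253 = \left(\left(-10\right) \left(-6\right) \left(-7\right)\right)^{3} - -21253 = \left(-420\right)^{3} + 21253 = -74088000 + 21253 = -74066747$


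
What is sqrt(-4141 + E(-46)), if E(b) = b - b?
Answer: I*sqrt(4141) ≈ 64.351*I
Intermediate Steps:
E(b) = 0
sqrt(-4141 + E(-46)) = sqrt(-4141 + 0) = sqrt(-4141) = I*sqrt(4141)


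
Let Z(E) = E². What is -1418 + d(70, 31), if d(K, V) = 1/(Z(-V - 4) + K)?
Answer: -1836309/1295 ≈ -1418.0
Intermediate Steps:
d(K, V) = 1/(K + (-4 - V)²) (d(K, V) = 1/((-V - 4)² + K) = 1/((-4 - V)² + K) = 1/(K + (-4 - V)²))
-1418 + d(70, 31) = -1418 + 1/(70 + (4 + 31)²) = -1418 + 1/(70 + 35²) = -1418 + 1/(70 + 1225) = -1418 + 1/1295 = -1836309/1295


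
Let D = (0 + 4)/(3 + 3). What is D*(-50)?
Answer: -100/3 ≈ -33.333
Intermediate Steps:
D = ⅔ (D = 4/6 = 4*(⅙) = ⅔ ≈ 0.66667)
D*(-50) = (⅔)*(-50) = -100/3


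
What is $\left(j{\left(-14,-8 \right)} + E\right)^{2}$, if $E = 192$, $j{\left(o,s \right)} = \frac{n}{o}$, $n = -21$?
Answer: $\frac{149769}{4} \approx 37442.0$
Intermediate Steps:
$j{\left(o,s \right)} = - \frac{21}{o}$
$\left(j{\left(-14,-8 \right)} + E\right)^{2} = \left(- \frac{21}{-14} + 192\right)^{2} = \left(\left(-21\right) \left(- \frac{1}{14}\right) + 192\right)^{2} = \left(\frac{3}{2} + 192\right)^{2} = \left(\frac{387}{2}\right)^{2} = \frac{149769}{4}$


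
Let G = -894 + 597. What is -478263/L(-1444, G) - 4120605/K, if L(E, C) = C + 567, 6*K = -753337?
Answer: -117872611177/67800330 ≈ -1738.5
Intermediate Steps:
G = -297
K = -753337/6 (K = (⅙)*(-753337) = -753337/6 ≈ -1.2556e+5)
L(E, C) = 567 + C
-478263/L(-1444, G) - 4120605/K = -478263/(567 - 297) - 4120605/(-753337/6) = -478263/270 - 4120605*(-6/753337) = -478263*1/270 + 24723630/753337 = -159421/90 + 24723630/753337 = -117872611177/67800330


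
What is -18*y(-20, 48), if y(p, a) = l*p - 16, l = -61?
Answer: -21672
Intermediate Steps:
y(p, a) = -16 - 61*p (y(p, a) = -61*p - 16 = -16 - 61*p)
-18*y(-20, 48) = -18*(-16 - 61*(-20)) = -18*(-16 + 1220) = -18*1204 = -21672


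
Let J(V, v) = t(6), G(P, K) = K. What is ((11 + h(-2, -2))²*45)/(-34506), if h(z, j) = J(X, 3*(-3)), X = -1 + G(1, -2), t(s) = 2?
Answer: -845/3834 ≈ -0.22040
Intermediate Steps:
X = -3 (X = -1 - 2 = -3)
J(V, v) = 2
h(z, j) = 2
((11 + h(-2, -2))²*45)/(-34506) = ((11 + 2)²*45)/(-34506) = (13²*45)*(-1/34506) = (169*45)*(-1/34506) = 7605*(-1/34506) = -845/3834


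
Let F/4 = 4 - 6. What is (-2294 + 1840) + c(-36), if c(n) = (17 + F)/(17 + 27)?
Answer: -19967/44 ≈ -453.80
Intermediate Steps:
F = -8 (F = 4*(4 - 6) = 4*(-2) = -8)
c(n) = 9/44 (c(n) = (17 - 8)/(17 + 27) = 9/44)
(-2294 + 1840) + c(-36) = (-2294 + 1840) + 9/44 = -454 + 9/44 = -19967/44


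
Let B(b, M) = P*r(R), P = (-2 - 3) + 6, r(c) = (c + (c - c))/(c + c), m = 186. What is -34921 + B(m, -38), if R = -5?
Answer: -69841/2 ≈ -34921.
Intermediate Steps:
r(c) = ½ (r(c) = (c + 0)/((2*c)) = c*(1/(2*c)) = ½)
P = 1 (P = -5 + 6 = 1)
B(b, M) = ½ (B(b, M) = 1*(½) = ½)
-34921 + B(m, -38) = -34921 + ½ = -69841/2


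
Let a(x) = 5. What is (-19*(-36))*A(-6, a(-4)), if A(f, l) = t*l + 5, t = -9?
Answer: -27360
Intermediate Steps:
A(f, l) = 5 - 9*l (A(f, l) = -9*l + 5 = 5 - 9*l)
(-19*(-36))*A(-6, a(-4)) = (-19*(-36))*(5 - 9*5) = 684*(5 - 45) = 684*(-40) = -27360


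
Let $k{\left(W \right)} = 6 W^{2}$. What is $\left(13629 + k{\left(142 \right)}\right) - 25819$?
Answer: $108794$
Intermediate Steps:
$\left(13629 + k{\left(142 \right)}\right) - 25819 = \left(13629 + 6 \cdot 142^{2}\right) - 25819 = \left(13629 + 6 \cdot 20164\right) - 25819 = \left(13629 + 120984\right) - 25819 = 134613 - 25819 = 108794$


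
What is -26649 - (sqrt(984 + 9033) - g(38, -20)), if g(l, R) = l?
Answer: -26611 - 3*sqrt(1113) ≈ -26711.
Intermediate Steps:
-26649 - (sqrt(984 + 9033) - g(38, -20)) = -26649 - (sqrt(984 + 9033) - 1*38) = -26649 - (sqrt(10017) - 38) = -26649 - (3*sqrt(1113) - 38) = -26649 - (-38 + 3*sqrt(1113)) = -26649 + (38 - 3*sqrt(1113)) = -26611 - 3*sqrt(1113)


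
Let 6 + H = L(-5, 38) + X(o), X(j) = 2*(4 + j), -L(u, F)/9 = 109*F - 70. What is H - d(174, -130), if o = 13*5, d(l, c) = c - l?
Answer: -36212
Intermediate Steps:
o = 65
L(u, F) = 630 - 981*F (L(u, F) = -9*(109*F - 70) = -9*(-70 + 109*F) = 630 - 981*F)
X(j) = 8 + 2*j
H = -36516 (H = -6 + ((630 - 981*38) + (8 + 2*65)) = -6 + ((630 - 37278) + (8 + 130)) = -6 + (-36648 + 138) = -6 - 36510 = -36516)
H - d(174, -130) = -36516 - (-130 - 1*174) = -36516 - (-130 - 174) = -36516 - 1*(-304) = -36516 + 304 = -36212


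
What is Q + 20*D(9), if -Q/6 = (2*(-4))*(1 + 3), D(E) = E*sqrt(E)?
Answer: 732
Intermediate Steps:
D(E) = E**(3/2)
Q = 192 (Q = -6*2*(-4)*(1 + 3) = -(-48)*4 = -6*(-32) = 192)
Q + 20*D(9) = 192 + 20*9**(3/2) = 192 + 20*27 = 192 + 540 = 732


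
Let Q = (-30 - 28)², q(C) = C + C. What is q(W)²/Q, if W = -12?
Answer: 144/841 ≈ 0.17122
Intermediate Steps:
q(C) = 2*C
Q = 3364 (Q = (-58)² = 3364)
q(W)²/Q = (2*(-12))²/3364 = (-24)²*(1/3364) = 576*(1/3364) = 144/841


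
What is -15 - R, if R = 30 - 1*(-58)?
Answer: -103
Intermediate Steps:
R = 88 (R = 30 + 58 = 88)
-15 - R = -15 - 1*88 = -15 - 88 = -103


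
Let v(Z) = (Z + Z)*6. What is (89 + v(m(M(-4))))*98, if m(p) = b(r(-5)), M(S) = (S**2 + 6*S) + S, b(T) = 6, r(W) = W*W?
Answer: 15778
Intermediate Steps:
r(W) = W**2
M(S) = S**2 + 7*S
m(p) = 6
v(Z) = 12*Z (v(Z) = (2*Z)*6 = 12*Z)
(89 + v(m(M(-4))))*98 = (89 + 12*6)*98 = (89 + 72)*98 = 161*98 = 15778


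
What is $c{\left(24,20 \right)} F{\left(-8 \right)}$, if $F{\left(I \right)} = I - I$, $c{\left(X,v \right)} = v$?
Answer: $0$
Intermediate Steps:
$F{\left(I \right)} = 0$
$c{\left(24,20 \right)} F{\left(-8 \right)} = 20 \cdot 0 = 0$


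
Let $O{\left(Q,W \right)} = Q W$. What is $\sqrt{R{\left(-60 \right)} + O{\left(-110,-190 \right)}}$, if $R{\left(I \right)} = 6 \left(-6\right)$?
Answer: $8 \sqrt{326} \approx 144.44$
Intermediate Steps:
$R{\left(I \right)} = -36$
$\sqrt{R{\left(-60 \right)} + O{\left(-110,-190 \right)}} = \sqrt{-36 - -20900} = \sqrt{-36 + 20900} = \sqrt{20864} = 8 \sqrt{326}$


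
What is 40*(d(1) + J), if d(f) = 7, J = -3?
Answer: 160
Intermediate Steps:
40*(d(1) + J) = 40*(7 - 3) = 40*4 = 160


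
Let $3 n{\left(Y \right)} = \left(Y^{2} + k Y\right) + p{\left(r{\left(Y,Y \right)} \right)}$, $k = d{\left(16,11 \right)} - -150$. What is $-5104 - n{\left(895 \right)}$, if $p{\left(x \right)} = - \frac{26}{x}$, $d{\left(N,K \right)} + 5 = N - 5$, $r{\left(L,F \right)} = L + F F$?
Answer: $- \frac{127766839569}{400960} \approx -3.1865 \cdot 10^{5}$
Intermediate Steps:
$r{\left(L,F \right)} = L + F^{2}$
$d{\left(N,K \right)} = -10 + N$ ($d{\left(N,K \right)} = -5 + \left(N - 5\right) = -5 + \left(-5 + N\right) = -10 + N$)
$k = 156$ ($k = \left(-10 + 16\right) - -150 = 6 + 150 = 156$)
$n{\left(Y \right)} = 52 Y - \frac{26}{3 \left(Y + Y^{2}\right)} + \frac{Y^{2}}{3}$ ($n{\left(Y \right)} = \frac{\left(Y^{2} + 156 Y\right) - \frac{26}{Y + Y^{2}}}{3} = \frac{Y^{2} - \frac{26}{Y + Y^{2}} + 156 Y}{3} = 52 Y - \frac{26}{3 \left(Y + Y^{2}\right)} + \frac{Y^{2}}{3}$)
$-5104 - n{\left(895 \right)} = -5104 - \frac{-26 + 895^{2} \left(1 + 895\right) \left(156 + 895\right)}{3 \cdot 895 \left(1 + 895\right)} = -5104 - \frac{1}{3} \cdot \frac{1}{895} \cdot \frac{1}{896} \left(-26 + 801025 \cdot 896 \cdot 1051\right) = -5104 - \frac{1}{3} \cdot \frac{1}{895} \cdot \frac{1}{896} \left(-26 + 754322038400\right) = -5104 - \frac{1}{3} \cdot \frac{1}{895} \cdot \frac{1}{896} \cdot 754322038374 = -5104 - \frac{125720339729}{400960} = - \frac{127766839569}{400960}$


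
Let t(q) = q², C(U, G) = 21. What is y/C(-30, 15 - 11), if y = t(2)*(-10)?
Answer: -40/21 ≈ -1.9048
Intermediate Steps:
y = -40 (y = 2²*(-10) = 4*(-10) = -40)
y/C(-30, 15 - 11) = -40/21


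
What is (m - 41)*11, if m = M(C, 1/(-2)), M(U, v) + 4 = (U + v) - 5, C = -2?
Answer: -1155/2 ≈ -577.50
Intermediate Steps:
M(U, v) = -9 + U + v (M(U, v) = -4 + ((U + v) - 5) = -4 + (-5 + U + v) = -9 + U + v)
m = -23/2 (m = -9 - 2 + 1/(-2) = -9 - 2 - 1/2 = -23/2 ≈ -11.500)
(m - 41)*11 = (-23/2 - 41)*11 = -105/2*11 = -1155/2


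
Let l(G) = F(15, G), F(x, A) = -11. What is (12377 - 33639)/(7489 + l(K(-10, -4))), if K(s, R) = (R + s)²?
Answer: -10631/3739 ≈ -2.8433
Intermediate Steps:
l(G) = -11
(12377 - 33639)/(7489 + l(K(-10, -4))) = (12377 - 33639)/(7489 - 11) = -21262/7478 = -21262*1/7478 = -10631/3739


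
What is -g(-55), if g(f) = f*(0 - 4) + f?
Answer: -165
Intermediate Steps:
g(f) = -3*f (g(f) = f*(-4) + f = -4*f + f = -3*f)
-g(-55) = -(-3)*(-55) = -1*165 = -165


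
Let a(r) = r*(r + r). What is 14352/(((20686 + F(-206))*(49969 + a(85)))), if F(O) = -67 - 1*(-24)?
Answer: 4784/443267139 ≈ 1.0793e-5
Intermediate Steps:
a(r) = 2*r² (a(r) = r*(2*r) = 2*r²)
F(O) = -43 (F(O) = -67 + 24 = -43)
14352/(((20686 + F(-206))*(49969 + a(85)))) = 14352/(((20686 - 43)*(49969 + 2*85²))) = 14352/((20643*(49969 + 2*7225))) = 14352/((20643*(49969 + 14450))) = 14352/((20643*64419)) = 14352/1329801417 = 14352*(1/1329801417) = 4784/443267139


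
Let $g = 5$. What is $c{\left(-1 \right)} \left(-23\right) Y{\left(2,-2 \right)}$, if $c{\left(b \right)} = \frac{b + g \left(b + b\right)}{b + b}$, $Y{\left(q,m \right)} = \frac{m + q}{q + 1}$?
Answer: $0$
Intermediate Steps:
$Y{\left(q,m \right)} = \frac{m + q}{1 + q}$
$c{\left(b \right)} = \frac{11}{2}$ ($c{\left(b \right)} = \frac{b + 5 \left(b + b\right)}{b + b} = \frac{b + 5 \cdot 2 b}{2 b} = \left(b + 10 b\right) \frac{1}{2 b} = 11 b \frac{1}{2 b} = \frac{11}{2}$)
$c{\left(-1 \right)} \left(-23\right) Y{\left(2,-2 \right)} = \frac{11}{2} \left(-23\right) \frac{-2 + 2}{1 + 2} = - \frac{253 \cdot \frac{1}{3} \cdot 0}{2} = \left(- \frac{253}{2}\right) 0 = 0$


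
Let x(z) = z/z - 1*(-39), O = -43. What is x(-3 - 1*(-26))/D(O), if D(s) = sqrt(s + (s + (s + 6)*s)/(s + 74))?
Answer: 8*sqrt(6665)/43 ≈ 15.189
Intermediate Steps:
x(z) = 40 (x(z) = 1 + 39 = 40)
D(s) = sqrt(s + (s + s*(6 + s))/(74 + s)) (D(s) = sqrt(s + (s + (6 + s)*s)/(74 + s)) = sqrt(s + (s + s*(6 + s))/(74 + s)))
x(-3 - 1*(-26))/D(O) = 40/(sqrt(-43*(81 + 2*(-43))/(74 - 43))) = 40/(sqrt(-43*(81 - 86)/31)) = 40/(sqrt(-43*1/31*(-5))) = 40/(sqrt(215/31)) = 40/((sqrt(6665)/31)) = 40*(sqrt(6665)/215) = 8*sqrt(6665)/43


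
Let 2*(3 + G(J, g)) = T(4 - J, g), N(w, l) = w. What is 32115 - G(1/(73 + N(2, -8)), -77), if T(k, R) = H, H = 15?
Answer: 64221/2 ≈ 32111.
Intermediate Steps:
T(k, R) = 15
G(J, g) = 9/2 (G(J, g) = -3 + (1/2)*15 = -3 + 15/2 = 9/2)
32115 - G(1/(73 + N(2, -8)), -77) = 32115 - 1*9/2 = 32115 - 9/2 = 64221/2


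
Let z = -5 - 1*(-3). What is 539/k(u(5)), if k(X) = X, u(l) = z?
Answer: -539/2 ≈ -269.50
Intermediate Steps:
z = -2 (z = -5 + 3 = -2)
u(l) = -2
539/k(u(5)) = 539/(-2) = 539*(-1/2) = -539/2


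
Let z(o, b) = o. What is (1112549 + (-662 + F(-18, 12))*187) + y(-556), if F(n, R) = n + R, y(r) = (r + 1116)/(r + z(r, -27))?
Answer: 137280917/139 ≈ 9.8763e+5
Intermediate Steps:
y(r) = (1116 + r)/(2*r) (y(r) = (r + 1116)/(r + r) = (1116 + r)/((2*r)) = (1116 + r)*(1/(2*r)) = (1116 + r)/(2*r))
F(n, R) = R + n
(1112549 + (-662 + F(-18, 12))*187) + y(-556) = (1112549 + (-662 + (12 - 18))*187) + (½)*(1116 - 556)/(-556) = (1112549 + (-662 - 6)*187) + (½)*(-1/556)*560 = (1112549 - 668*187) - 70/139 = (1112549 - 124916) - 70/139 = 987633 - 70/139 = 137280917/139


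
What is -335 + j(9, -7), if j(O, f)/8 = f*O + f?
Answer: -895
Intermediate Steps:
j(O, f) = 8*f + 8*O*f (j(O, f) = 8*(f*O + f) = 8*(O*f + f) = 8*(f + O*f) = 8*f + 8*O*f)
-335 + j(9, -7) = -335 + 8*(-7)*(1 + 9) = -335 + 8*(-7)*10 = -335 - 560 = -895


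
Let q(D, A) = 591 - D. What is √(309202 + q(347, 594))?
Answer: √309446 ≈ 556.28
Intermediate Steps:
√(309202 + q(347, 594)) = √(309202 + (591 - 1*347)) = √(309202 + (591 - 347)) = √(309202 + 244) = √309446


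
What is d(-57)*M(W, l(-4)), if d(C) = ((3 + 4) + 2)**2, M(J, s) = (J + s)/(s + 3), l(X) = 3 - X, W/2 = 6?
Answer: 1539/10 ≈ 153.90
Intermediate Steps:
W = 12 (W = 2*6 = 12)
M(J, s) = (J + s)/(3 + s)
d(C) = 81 (d(C) = (7 + 2)**2 = 9**2 = 81)
d(-57)*M(W, l(-4)) = 81*((12 + (3 - 1*(-4)))/(3 + (3 - 1*(-4)))) = 81*((12 + (3 + 4))/(3 + (3 + 4))) = 81*((12 + 7)/(3 + 7)) = 81*(19/10) = 1539/10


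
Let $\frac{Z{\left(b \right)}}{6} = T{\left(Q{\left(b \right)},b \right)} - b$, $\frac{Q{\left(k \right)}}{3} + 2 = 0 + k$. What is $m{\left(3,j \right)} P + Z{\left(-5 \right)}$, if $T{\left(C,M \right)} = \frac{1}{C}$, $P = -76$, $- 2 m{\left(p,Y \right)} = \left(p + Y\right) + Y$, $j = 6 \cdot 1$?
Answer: $\frac{4198}{7} \approx 599.71$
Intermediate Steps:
$j = 6$
$m{\left(p,Y \right)} = - Y - \frac{p}{2}$ ($m{\left(p,Y \right)} = - \frac{\left(p + Y\right) + Y}{2} = - \frac{\left(Y + p\right) + Y}{2} = - \frac{p + 2 Y}{2} = - Y - \frac{p}{2}$)
$Q{\left(k \right)} = -6 + 3 k$ ($Q{\left(k \right)} = -6 + 3 \left(0 + k\right) = -6 + 3 k$)
$Z{\left(b \right)} = - 6 b + \frac{6}{-6 + 3 b}$ ($Z{\left(b \right)} = 6 \left(\frac{1}{-6 + 3 b} - b\right) = - 6 b + \frac{6}{-6 + 3 b}$)
$m{\left(3,j \right)} P + Z{\left(-5 \right)} = \left(\left(-1\right) 6 - \frac{3}{2}\right) \left(-76\right) + \frac{2 \left(1 - - 15 \left(-2 - 5\right)\right)}{-2 - 5} = \left(-6 - \frac{3}{2}\right) \left(-76\right) + \frac{2 \left(1 - \left(-15\right) \left(-7\right)\right)}{-7} = \left(- \frac{15}{2}\right) \left(-76\right) + 2 \left(- \frac{1}{7}\right) \left(1 - 105\right) = 570 + 2 \left(- \frac{1}{7}\right) \left(-104\right) = 570 + \frac{208}{7} = \frac{4198}{7}$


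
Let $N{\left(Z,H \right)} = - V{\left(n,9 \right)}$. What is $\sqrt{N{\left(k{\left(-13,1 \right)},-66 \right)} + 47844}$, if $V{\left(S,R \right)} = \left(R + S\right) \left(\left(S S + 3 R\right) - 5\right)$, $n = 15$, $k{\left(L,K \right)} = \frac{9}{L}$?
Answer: $2 \sqrt{10479} \approx 204.73$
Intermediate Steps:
$V{\left(S,R \right)} = \left(R + S\right) \left(-5 + S^{2} + 3 R\right)$ ($V{\left(S,R \right)} = \left(R + S\right) \left(\left(S^{2} + 3 R\right) - 5\right) = \left(R + S\right) \left(-5 + S^{2} + 3 R\right)$)
$N{\left(Z,H \right)} = -5928$ ($N{\left(Z,H \right)} = - (15^{3} - 45 - 75 + 3 \cdot 9^{2} + 9 \cdot 15^{2} + 3 \cdot 9 \cdot 15) = - (3375 - 45 - 75 + 3 \cdot 81 + 9 \cdot 225 + 405) = - (3375 - 45 - 75 + 243 + 2025 + 405) = \left(-1\right) 5928 = -5928$)
$\sqrt{N{\left(k{\left(-13,1 \right)},-66 \right)} + 47844} = \sqrt{-5928 + 47844} = \sqrt{41916} = 2 \sqrt{10479}$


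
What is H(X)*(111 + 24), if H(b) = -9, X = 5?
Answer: -1215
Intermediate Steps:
H(X)*(111 + 24) = -9*(111 + 24) = -9*135 = -1215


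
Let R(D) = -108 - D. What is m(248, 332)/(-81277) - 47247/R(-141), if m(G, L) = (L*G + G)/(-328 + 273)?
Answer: -6400074781/4470235 ≈ -1431.7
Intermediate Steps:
m(G, L) = -G/55 - G*L/55 (m(G, L) = (G*L + G)/(-55) = (G + G*L)*(-1/55) = -G/55 - G*L/55)
m(248, 332)/(-81277) - 47247/R(-141) = -1/55*248*(1 + 332)/(-81277) - 47247/(-108 - 1*(-141)) = -1/55*248*333*(-1/81277) - 47247/(-108 + 141) = -82584/55*(-1/81277) - 47247/33 = 82584/4470235 - 47247*1/33 = 82584/4470235 - 15749/11 = -6400074781/4470235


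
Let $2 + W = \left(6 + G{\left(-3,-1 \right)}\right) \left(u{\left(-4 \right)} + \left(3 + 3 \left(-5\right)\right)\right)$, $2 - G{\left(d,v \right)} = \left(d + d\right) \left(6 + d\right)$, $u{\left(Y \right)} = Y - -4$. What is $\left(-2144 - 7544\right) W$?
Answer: $3042032$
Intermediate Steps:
$u{\left(Y \right)} = 4 + Y$ ($u{\left(Y \right)} = Y + 4 = 4 + Y$)
$G{\left(d,v \right)} = 2 - 2 d \left(6 + d\right)$ ($G{\left(d,v \right)} = 2 - \left(d + d\right) \left(6 + d\right) = 2 - 2 d \left(6 + d\right)$)
$W = -314$ ($W = -2 + \left(6 - \left(-38 + 18\right)\right) \left(\left(4 - 4\right) + \left(3 + 3 \left(-5\right)\right)\right) = -2 + \left(6 + \left(2 + 36 - 18\right)\right) \left(0 + \left(3 - 15\right)\right) = -2 + \left(6 + \left(2 + 36 - 18\right)\right) \left(0 - 12\right) = -2 + \left(6 + 20\right) \left(-12\right) = -2 + 26 \left(-12\right) = -2 - 312 = -314$)
$\left(-2144 - 7544\right) W = \left(-2144 - 7544\right) \left(-314\right) = \left(-9688\right) \left(-314\right) = 3042032$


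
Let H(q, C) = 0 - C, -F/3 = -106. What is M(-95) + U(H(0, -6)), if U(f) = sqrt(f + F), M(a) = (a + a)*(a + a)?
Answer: 36118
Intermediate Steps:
F = 318 (F = -3*(-106) = 318)
H(q, C) = -C
M(a) = 4*a**2 (M(a) = (2*a)*(2*a) = 4*a**2)
U(f) = sqrt(318 + f) (U(f) = sqrt(f + 318) = sqrt(318 + f))
M(-95) + U(H(0, -6)) = 4*(-95)**2 + sqrt(318 - 1*(-6)) = 4*9025 + sqrt(318 + 6) = 36100 + sqrt(324) = 36100 + 18 = 36118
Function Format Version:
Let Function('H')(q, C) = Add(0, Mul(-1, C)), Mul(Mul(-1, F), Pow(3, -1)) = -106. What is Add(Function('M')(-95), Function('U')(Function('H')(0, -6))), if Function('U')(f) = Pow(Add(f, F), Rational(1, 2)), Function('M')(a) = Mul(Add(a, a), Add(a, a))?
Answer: 36118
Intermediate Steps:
F = 318 (F = Mul(-3, -106) = 318)
Function('H')(q, C) = Mul(-1, C)
Function('M')(a) = Mul(4, Pow(a, 2)) (Function('M')(a) = Mul(Mul(2, a), Mul(2, a)) = Mul(4, Pow(a, 2)))
Function('U')(f) = Pow(Add(318, f), Rational(1, 2)) (Function('U')(f) = Pow(Add(f, 318), Rational(1, 2)) = Pow(Add(318, f), Rational(1, 2)))
Add(Function('M')(-95), Function('U')(Function('H')(0, -6))) = Add(Mul(4, Pow(-95, 2)), Pow(Add(318, Mul(-1, -6)), Rational(1, 2))) = Add(Mul(4, 9025), Pow(Add(318, 6), Rational(1, 2))) = Add(36100, Pow(324, Rational(1, 2))) = Add(36100, 18) = 36118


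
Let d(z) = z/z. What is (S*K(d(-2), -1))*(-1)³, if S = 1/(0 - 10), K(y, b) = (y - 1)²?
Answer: 0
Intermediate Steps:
d(z) = 1
K(y, b) = (-1 + y)²
S = -⅒ (S = 1/(-10) = -⅒ ≈ -0.10000)
(S*K(d(-2), -1))*(-1)³ = -(-1 + 1)²/10*(-1)³ = -⅒*0²*(-1) = -⅒*0*(-1) = 0*(-1) = 0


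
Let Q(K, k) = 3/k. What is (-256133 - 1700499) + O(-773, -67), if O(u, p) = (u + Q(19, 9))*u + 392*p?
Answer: -4156874/3 ≈ -1.3856e+6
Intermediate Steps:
O(u, p) = 392*p + u*(⅓ + u) (O(u, p) = (u + 3/9)*u + 392*p = (u + 3*(⅑))*u + 392*p = (u + ⅓)*u + 392*p = (⅓ + u)*u + 392*p = u*(⅓ + u) + 392*p = 392*p + u*(⅓ + u))
(-256133 - 1700499) + O(-773, -67) = (-256133 - 1700499) + ((-773)² + 392*(-67) + (⅓)*(-773)) = -1956632 + (597529 - 26264 - 773/3) = -1956632 + 1713022/3 = -4156874/3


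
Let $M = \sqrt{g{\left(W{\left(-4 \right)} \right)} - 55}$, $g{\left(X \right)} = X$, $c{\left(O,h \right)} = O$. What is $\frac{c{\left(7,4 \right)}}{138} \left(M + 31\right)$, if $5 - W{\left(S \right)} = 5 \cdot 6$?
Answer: $\frac{217}{138} + \frac{14 i \sqrt{5}}{69} \approx 1.5725 + 0.45369 i$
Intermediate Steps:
$W{\left(S \right)} = -25$ ($W{\left(S \right)} = 5 - 5 \cdot 6 = 5 - 30 = -25$)
$M = 4 i \sqrt{5}$ ($M = \sqrt{-25 - 55} = \sqrt{-80} = 4 i \sqrt{5} \approx 8.9443 i$)
$\frac{c{\left(7,4 \right)}}{138} \left(M + 31\right) = \frac{7}{138} \left(4 i \sqrt{5} + 31\right) = 7 \cdot \frac{1}{138} \left(31 + 4 i \sqrt{5}\right) = \frac{7 \left(31 + 4 i \sqrt{5}\right)}{138} = \frac{217}{138} + \frac{14 i \sqrt{5}}{69}$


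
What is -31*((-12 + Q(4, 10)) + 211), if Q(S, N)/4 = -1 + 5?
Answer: -6665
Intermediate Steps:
Q(S, N) = 16 (Q(S, N) = 4*(-1 + 5) = 4*4 = 16)
-31*((-12 + Q(4, 10)) + 211) = -31*((-12 + 16) + 211) = -31*(4 + 211) = -31*215 = -6665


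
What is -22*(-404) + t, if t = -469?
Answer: 8419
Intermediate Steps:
-22*(-404) + t = -22*(-404) - 469 = 8888 - 469 = 8419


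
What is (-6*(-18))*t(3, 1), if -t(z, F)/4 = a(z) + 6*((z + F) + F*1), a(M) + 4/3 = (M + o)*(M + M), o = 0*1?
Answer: -20160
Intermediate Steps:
o = 0
a(M) = -4/3 + 2*M² (a(M) = -4/3 + (M + 0)*(M + M) = -4/3 + M*(2*M) = -4/3 + 2*M²)
t(z, F) = 16/3 - 48*F - 24*z - 8*z² (t(z, F) = -4*((-4/3 + 2*z²) + 6*((z + F) + F*1)) = -4*((-4/3 + 2*z²) + 6*((F + z) + F)) = -4*((-4/3 + 2*z²) + 6*(z + 2*F)) = -4*((-4/3 + 2*z²) + (6*z + 12*F)) = -4*(-4/3 + 2*z² + 6*z + 12*F) = 16/3 - 48*F - 24*z - 8*z²)
(-6*(-18))*t(3, 1) = (-6*(-18))*(16/3 - 48*1 - 24*3 - 8*3²) = 108*(16/3 - 48 - 72 - 8*9) = 108*(16/3 - 48 - 72 - 72) = 108*(-560/3) = -20160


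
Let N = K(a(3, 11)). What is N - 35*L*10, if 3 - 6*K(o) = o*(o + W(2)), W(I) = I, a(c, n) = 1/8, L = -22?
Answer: 2956975/384 ≈ 7700.5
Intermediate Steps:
a(c, n) = 1/8
K(o) = 1/2 - o*(2 + o)/6 (K(o) = 1/2 - o*(o + 2)/6 = 1/2 - o*(2 + o)/6)
N = 175/384 (N = 1/2 - 1/3*1/8 - (1/8)**2/6 = 1/2 - 1/24 - 1/6*1/64 = 1/2 - 1/24 - 1/384 = 175/384 ≈ 0.45573)
N - 35*L*10 = 175/384 - 35*(-22)*10 = 175/384 + 770*10 = 175/384 + 7700 = 2956975/384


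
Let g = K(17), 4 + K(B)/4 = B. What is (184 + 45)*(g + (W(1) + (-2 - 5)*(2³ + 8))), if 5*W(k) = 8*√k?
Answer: -66868/5 ≈ -13374.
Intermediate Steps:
W(k) = 8*√k/5 (W(k) = (8*√k)/5 = 8*√k/5)
K(B) = -16 + 4*B
g = 52 (g = -16 + 4*17 = -16 + 68 = 52)
(184 + 45)*(g + (W(1) + (-2 - 5)*(2³ + 8))) = (184 + 45)*(52 + (8*√1/5 + (-2 - 5)*(2³ + 8))) = 229*(52 + ((8/5)*1 - 7*(8 + 8))) = 229*(52 + (8/5 - 7*16)) = 229*(52 + (8/5 - 112)) = 229*(52 - 552/5) = 229*(-292/5) = -66868/5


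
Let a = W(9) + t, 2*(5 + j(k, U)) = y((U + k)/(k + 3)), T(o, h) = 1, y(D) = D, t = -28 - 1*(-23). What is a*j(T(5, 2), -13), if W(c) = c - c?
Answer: 65/2 ≈ 32.500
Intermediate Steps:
t = -5 (t = -28 + 23 = -5)
W(c) = 0
j(k, U) = -5 + (U + k)/(2*(3 + k)) (j(k, U) = -5 + ((U + k)/(k + 3))/2 = -5 + ((U + k)/(3 + k))/2 = -5 + (U + k)/(2*(3 + k)))
a = -5 (a = 0 - 5 = -5)
a*j(T(5, 2), -13) = -5*(-30 - 13 - 9*1)/(2*(3 + 1)) = -5*(-30 - 13 - 9)/(2*4) = -5*(-52)/(2*4) = -5*(-13/2) = 65/2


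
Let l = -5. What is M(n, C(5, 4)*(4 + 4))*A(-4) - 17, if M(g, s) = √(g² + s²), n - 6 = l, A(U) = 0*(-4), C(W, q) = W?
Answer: -17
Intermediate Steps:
A(U) = 0
n = 1 (n = 6 - 5 = 1)
M(n, C(5, 4)*(4 + 4))*A(-4) - 17 = √(1² + (5*(4 + 4))²)*0 - 17 = √(1 + (5*8)²)*0 - 17 = √(1 + 40²)*0 - 17 = √(1 + 1600)*0 - 17 = √1601*0 - 17 = 0 - 17 = -17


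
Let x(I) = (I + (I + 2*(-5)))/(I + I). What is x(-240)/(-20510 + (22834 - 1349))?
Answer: 49/46800 ≈ 0.0010470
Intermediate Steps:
x(I) = (-10 + 2*I)/(2*I) (x(I) = (I + (I - 10))/((2*I)) = (I + (-10 + I))*(1/(2*I)) = (-10 + 2*I)*(1/(2*I)) = (-10 + 2*I)/(2*I))
x(-240)/(-20510 + (22834 - 1349)) = ((-5 - 240)/(-240))/(-20510 + (22834 - 1349)) = (-1/240*(-245))/(-20510 + 21485) = (49/48)/975 = (49/48)*(1/975) = 49/46800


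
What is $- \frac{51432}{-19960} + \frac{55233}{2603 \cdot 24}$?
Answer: $\frac{9463839}{2734520} \approx 3.4609$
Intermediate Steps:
$- \frac{51432}{-19960} + \frac{55233}{2603 \cdot 24} = \left(-51432\right) \left(- \frac{1}{19960}\right) + \frac{55233}{62472} = \frac{6429}{2495} + 55233 \cdot \frac{1}{62472} = \frac{6429}{2495} + \frac{969}{1096} = \frac{9463839}{2734520}$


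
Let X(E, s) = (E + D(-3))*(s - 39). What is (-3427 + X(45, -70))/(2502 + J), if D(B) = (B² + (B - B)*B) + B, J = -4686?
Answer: 4493/1092 ≈ 4.1145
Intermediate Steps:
D(B) = B + B² (D(B) = (B² + 0*B) + B = (B² + 0) + B = B² + B = B + B²)
X(E, s) = (-39 + s)*(6 + E) (X(E, s) = (E - 3*(1 - 3))*(s - 39) = (E - 3*(-2))*(-39 + s) = (E + 6)*(-39 + s) = (6 + E)*(-39 + s) = (-39 + s)*(6 + E))
(-3427 + X(45, -70))/(2502 + J) = (-3427 + (-234 - 39*45 + 6*(-70) + 45*(-70)))/(2502 - 4686) = (-3427 + (-234 - 1755 - 420 - 3150))/(-2184) = (-3427 - 5559)*(-1/2184) = -8986*(-1/2184) = 4493/1092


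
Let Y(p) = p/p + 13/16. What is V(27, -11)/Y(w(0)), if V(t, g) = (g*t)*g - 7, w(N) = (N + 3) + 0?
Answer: 52160/29 ≈ 1798.6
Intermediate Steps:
w(N) = 3 + N (w(N) = (3 + N) + 0 = 3 + N)
V(t, g) = -7 + t*g**2 (V(t, g) = t*g**2 - 7 = -7 + t*g**2)
Y(p) = 29/16 (Y(p) = 1 + 13*(1/16) = 1 + 13/16 = 29/16)
V(27, -11)/Y(w(0)) = (-7 + 27*(-11)**2)/(29/16) = (-7 + 27*121)*(16/29) = (-7 + 3267)*(16/29) = 3260*(16/29) = 52160/29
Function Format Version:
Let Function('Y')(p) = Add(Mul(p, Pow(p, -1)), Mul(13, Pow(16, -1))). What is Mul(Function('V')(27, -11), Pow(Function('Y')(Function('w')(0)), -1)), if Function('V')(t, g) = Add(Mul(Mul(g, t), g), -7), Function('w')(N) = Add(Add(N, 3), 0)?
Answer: Rational(52160, 29) ≈ 1798.6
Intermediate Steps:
Function('w')(N) = Add(3, N) (Function('w')(N) = Add(Add(3, N), 0) = Add(3, N))
Function('V')(t, g) = Add(-7, Mul(t, Pow(g, 2))) (Function('V')(t, g) = Add(Mul(t, Pow(g, 2)), -7) = Add(-7, Mul(t, Pow(g, 2))))
Function('Y')(p) = Rational(29, 16) (Function('Y')(p) = Add(1, Mul(13, Rational(1, 16))) = Add(1, Rational(13, 16)) = Rational(29, 16))
Mul(Function('V')(27, -11), Pow(Function('Y')(Function('w')(0)), -1)) = Mul(Add(-7, Mul(27, Pow(-11, 2))), Pow(Rational(29, 16), -1)) = Mul(Add(-7, Mul(27, 121)), Rational(16, 29)) = Mul(Add(-7, 3267), Rational(16, 29)) = Mul(3260, Rational(16, 29)) = Rational(52160, 29)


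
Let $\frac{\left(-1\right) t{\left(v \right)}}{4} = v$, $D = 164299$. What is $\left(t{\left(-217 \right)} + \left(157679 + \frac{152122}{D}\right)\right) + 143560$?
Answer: $\frac{49636030115}{164299} \approx 3.0211 \cdot 10^{5}$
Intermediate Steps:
$t{\left(v \right)} = - 4 v$
$\left(t{\left(-217 \right)} + \left(157679 + \frac{152122}{D}\right)\right) + 143560 = \left(\left(-4\right) \left(-217\right) + \left(157679 + \frac{152122}{164299}\right)\right) + 143560 = \left(868 + \left(157679 + 152122 \cdot \frac{1}{164299}\right)\right) + 143560 = \left(868 + \left(157679 + \frac{152122}{164299}\right)\right) + 143560 = \left(868 + \frac{25906654143}{164299}\right) + 143560 = \frac{26049265675}{164299} + 143560 = \frac{49636030115}{164299}$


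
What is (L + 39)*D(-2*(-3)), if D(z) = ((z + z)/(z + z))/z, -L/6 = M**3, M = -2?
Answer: 29/2 ≈ 14.500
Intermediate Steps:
L = 48 (L = -6*(-2)**3 = -6*(-8) = 48)
D(z) = 1/z (D(z) = ((2*z)/((2*z)))/z = ((2*z)*(1/(2*z)))/z = 1/z)
(L + 39)*D(-2*(-3)) = (48 + 39)/((-2*(-3))) = 87/6 = 87*(1/6) = 29/2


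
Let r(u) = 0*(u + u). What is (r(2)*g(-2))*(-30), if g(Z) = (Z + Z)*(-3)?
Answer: 0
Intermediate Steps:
r(u) = 0 (r(u) = 0*(2*u) = 0)
g(Z) = -6*Z (g(Z) = (2*Z)*(-3) = -6*Z)
(r(2)*g(-2))*(-30) = (0*(-6*(-2)))*(-30) = (0*12)*(-30) = 0*(-30) = 0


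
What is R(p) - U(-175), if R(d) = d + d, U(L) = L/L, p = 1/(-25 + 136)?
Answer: -109/111 ≈ -0.98198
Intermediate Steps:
p = 1/111 ≈ 0.0090090
U(L) = 1
R(d) = 2*d
R(p) - U(-175) = 2*(1/111) - 1*1 = 2/111 - 1 = -109/111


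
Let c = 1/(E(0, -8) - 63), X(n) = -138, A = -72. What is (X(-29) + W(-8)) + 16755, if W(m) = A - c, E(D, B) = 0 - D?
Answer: 1042336/63 ≈ 16545.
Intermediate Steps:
E(D, B) = -D
c = -1/63 (c = 1/(-1*0 - 63) = 1/(0 - 63) = 1/(-63) = -1/63 ≈ -0.015873)
W(m) = -4535/63 (W(m) = -72 - 1*(-1/63) = -72 + 1/63 = -4535/63)
(X(-29) + W(-8)) + 16755 = (-138 - 4535/63) + 16755 = -13229/63 + 16755 = 1042336/63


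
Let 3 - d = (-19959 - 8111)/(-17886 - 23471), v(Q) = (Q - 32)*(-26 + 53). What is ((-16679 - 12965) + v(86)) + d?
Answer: -1165592401/41357 ≈ -28184.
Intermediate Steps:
v(Q) = -864 + 27*Q (v(Q) = (-32 + Q)*27 = -864 + 27*Q)
d = 96001/41357 (d = 3 - (-19959 - 8111)/(-17886 - 23471) = 3 - (-28070)/(-41357) = 3 - (-28070)*(-1)/41357 = 3 - 1*28070/41357 = 3 - 28070/41357 = 96001/41357 ≈ 2.3213)
((-16679 - 12965) + v(86)) + d = ((-16679 - 12965) + (-864 + 27*86)) + 96001/41357 = (-29644 + (-864 + 2322)) + 96001/41357 = (-29644 + 1458) + 96001/41357 = -28186 + 96001/41357 = -1165592401/41357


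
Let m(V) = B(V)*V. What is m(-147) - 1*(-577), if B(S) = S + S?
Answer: 43795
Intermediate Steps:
B(S) = 2*S
m(V) = 2*V² (m(V) = (2*V)*V = 2*V²)
m(-147) - 1*(-577) = 2*(-147)² - 1*(-577) = 2*21609 + 577 = 43218 + 577 = 43795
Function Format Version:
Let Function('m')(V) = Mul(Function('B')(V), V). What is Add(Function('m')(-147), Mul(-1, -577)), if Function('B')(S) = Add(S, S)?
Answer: 43795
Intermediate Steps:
Function('B')(S) = Mul(2, S)
Function('m')(V) = Mul(2, Pow(V, 2)) (Function('m')(V) = Mul(Mul(2, V), V) = Mul(2, Pow(V, 2)))
Add(Function('m')(-147), Mul(-1, -577)) = Add(Mul(2, Pow(-147, 2)), Mul(-1, -577)) = Add(Mul(2, 21609), 577) = Add(43218, 577) = 43795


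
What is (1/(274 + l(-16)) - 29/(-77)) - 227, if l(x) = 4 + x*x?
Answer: -9318223/41118 ≈ -226.62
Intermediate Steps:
l(x) = 4 + x²
(1/(274 + l(-16)) - 29/(-77)) - 227 = (1/(274 + (4 + (-16)²)) - 29/(-77)) - 227 = (1/(274 + (4 + 256)) - 29*(-1/77)) - 227 = (1/(274 + 260) + 29/77) - 227 = (1/534 + 29/77) - 227 = 15563/41118 - 227 = -9318223/41118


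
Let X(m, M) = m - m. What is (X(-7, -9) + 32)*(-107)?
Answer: -3424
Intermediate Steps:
X(m, M) = 0
(X(-7, -9) + 32)*(-107) = (0 + 32)*(-107) = 32*(-107) = -3424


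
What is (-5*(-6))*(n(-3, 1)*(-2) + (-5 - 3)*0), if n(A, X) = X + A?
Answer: 120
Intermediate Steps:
n(A, X) = A + X
(-5*(-6))*(n(-3, 1)*(-2) + (-5 - 3)*0) = (-5*(-6))*((-3 + 1)*(-2) + (-5 - 3)*0) = 30*(-2*(-2) - 8*0) = 30*(4 + 0) = 30*4 = 120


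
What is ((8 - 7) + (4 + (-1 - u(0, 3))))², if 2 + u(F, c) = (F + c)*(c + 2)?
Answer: 81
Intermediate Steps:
u(F, c) = -2 + (2 + c)*(F + c) (u(F, c) = -2 + (F + c)*(c + 2) = -2 + (F + c)*(2 + c) = -2 + (2 + c)*(F + c))
((8 - 7) + (4 + (-1 - u(0, 3))))² = ((8 - 7) + (4 + (-1 - (-2 + 3² + 2*0 + 2*3 + 0*3))))² = (1 + (4 + (-1 - (-2 + 9 + 0 + 6 + 0))))² = (1 + (4 + (-1 - 1*13)))² = (1 + (4 + (-1 - 13)))² = (1 + (4 - 14))² = (1 - 10)² = (-9)² = 81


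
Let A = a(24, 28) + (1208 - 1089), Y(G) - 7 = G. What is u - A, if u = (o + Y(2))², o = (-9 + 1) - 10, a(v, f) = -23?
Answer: -15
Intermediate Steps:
Y(G) = 7 + G
o = -18 (o = -8 - 10 = -18)
A = 96 (A = -23 + (1208 - 1089) = -23 + 119 = 96)
u = 81 (u = (-18 + (7 + 2))² = (-18 + 9)² = (-9)² = 81)
u - A = 81 - 1*96 = 81 - 96 = -15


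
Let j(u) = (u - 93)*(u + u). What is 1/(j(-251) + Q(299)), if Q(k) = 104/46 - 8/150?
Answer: 1725/297890608 ≈ 5.7907e-6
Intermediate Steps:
j(u) = 2*u*(-93 + u) (j(u) = (-93 + u)*(2*u) = 2*u*(-93 + u))
Q(k) = 3808/1725 (Q(k) = 104*(1/46) - 8*1/150 = 52/23 - 4/75 = 3808/1725)
1/(j(-251) + Q(299)) = 1/(2*(-251)*(-93 - 251) + 3808/1725) = 1/(2*(-251)*(-344) + 3808/1725) = 1/(172688 + 3808/1725) = 1/(297890608/1725) = 1725/297890608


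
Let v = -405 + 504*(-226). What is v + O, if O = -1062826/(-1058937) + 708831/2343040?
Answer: -283612448185796633/2481131748480 ≈ -1.1431e+5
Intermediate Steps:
v = -114309 (v = -405 - 113904 = -114309)
O = 3240851203687/2481131748480 (O = -1062826*(-1/1058937) + 708831*(1/2343040) = 1062826/1058937 + 708831/2343040 = 3240851203687/2481131748480 ≈ 1.3062)
v + O = -114309 + 3240851203687/2481131748480 = -283612448185796633/2481131748480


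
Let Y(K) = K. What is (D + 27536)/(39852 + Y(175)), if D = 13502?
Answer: 41038/40027 ≈ 1.0253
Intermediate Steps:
(D + 27536)/(39852 + Y(175)) = (13502 + 27536)/(39852 + 175) = 41038/40027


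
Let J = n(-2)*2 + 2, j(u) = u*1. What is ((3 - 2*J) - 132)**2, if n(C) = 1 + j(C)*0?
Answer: 18769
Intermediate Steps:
j(u) = u
n(C) = 1 (n(C) = 1 + C*0 = 1 + 0 = 1)
J = 4 (J = 1*2 + 2 = 2 + 2 = 4)
((3 - 2*J) - 132)**2 = ((3 - 2*4) - 132)**2 = ((3 - 8) - 132)**2 = (-5 - 132)**2 = (-137)**2 = 18769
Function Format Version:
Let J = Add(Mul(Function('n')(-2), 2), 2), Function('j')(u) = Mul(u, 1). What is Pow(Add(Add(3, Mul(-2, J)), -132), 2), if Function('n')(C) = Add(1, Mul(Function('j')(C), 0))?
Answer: 18769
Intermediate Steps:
Function('j')(u) = u
Function('n')(C) = 1 (Function('n')(C) = Add(1, Mul(C, 0)) = Add(1, 0) = 1)
J = 4 (J = Add(Mul(1, 2), 2) = Add(2, 2) = 4)
Pow(Add(Add(3, Mul(-2, J)), -132), 2) = Pow(Add(Add(3, Mul(-2, 4)), -132), 2) = Pow(Add(Add(3, -8), -132), 2) = Pow(Add(-5, -132), 2) = Pow(-137, 2) = 18769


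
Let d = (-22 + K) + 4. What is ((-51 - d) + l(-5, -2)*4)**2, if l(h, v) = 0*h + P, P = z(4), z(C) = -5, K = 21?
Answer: 5476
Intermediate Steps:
P = -5
d = 3 (d = (-22 + 21) + 4 = -1 + 4 = 3)
l(h, v) = -5 (l(h, v) = 0*h - 5 = 0 - 5 = -5)
((-51 - d) + l(-5, -2)*4)**2 = ((-51 - 1*3) - 5*4)**2 = ((-51 - 3) - 20)**2 = (-54 - 20)**2 = (-74)**2 = 5476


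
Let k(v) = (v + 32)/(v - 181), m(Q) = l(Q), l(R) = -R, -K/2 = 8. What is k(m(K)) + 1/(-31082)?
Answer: -497367/1709510 ≈ -0.29094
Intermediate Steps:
K = -16 (K = -2*8 = -16)
m(Q) = -Q
k(v) = (32 + v)/(-181 + v)
k(m(K)) + 1/(-31082) = (32 - 1*(-16))/(-181 - 1*(-16)) + 1/(-31082) = (32 + 16)/(-181 + 16) - 1/31082 = 48/(-165) - 1/31082 = -1/165*48 - 1/31082 = -16/55 - 1/31082 = -497367/1709510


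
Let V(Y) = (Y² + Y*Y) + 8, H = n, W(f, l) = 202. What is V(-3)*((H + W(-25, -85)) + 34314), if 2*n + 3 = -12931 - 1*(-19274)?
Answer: 979836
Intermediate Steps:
n = 3170 (n = -3/2 + (-12931 - 1*(-19274))/2 = -3/2 + (-12931 + 19274)/2 = -3/2 + (½)*6343 = -3/2 + 6343/2 = 3170)
H = 3170
V(Y) = 8 + 2*Y² (V(Y) = (Y² + Y²) + 8 = 2*Y² + 8 = 8 + 2*Y²)
V(-3)*((H + W(-25, -85)) + 34314) = (8 + 2*(-3)²)*((3170 + 202) + 34314) = (8 + 2*9)*(3372 + 34314) = (8 + 18)*37686 = 26*37686 = 979836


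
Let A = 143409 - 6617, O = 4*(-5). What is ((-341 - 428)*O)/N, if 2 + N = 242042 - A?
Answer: 3845/26312 ≈ 0.14613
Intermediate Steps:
O = -20
A = 136792
N = 105248 (N = -2 + (242042 - 1*136792) = -2 + (242042 - 136792) = -2 + 105250 = 105248)
((-341 - 428)*O)/N = ((-341 - 428)*(-20))/105248 = -769*(-20)*(1/105248) = 15380*(1/105248) = 3845/26312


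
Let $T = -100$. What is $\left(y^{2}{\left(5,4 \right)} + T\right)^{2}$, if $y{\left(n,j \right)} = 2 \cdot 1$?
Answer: $9216$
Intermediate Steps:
$y{\left(n,j \right)} = 2$
$\left(y^{2}{\left(5,4 \right)} + T\right)^{2} = \left(2^{2} - 100\right)^{2} = \left(4 - 100\right)^{2} = \left(-96\right)^{2} = 9216$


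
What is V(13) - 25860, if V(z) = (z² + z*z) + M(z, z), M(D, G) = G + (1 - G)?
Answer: -25521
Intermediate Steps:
M(D, G) = 1
V(z) = 1 + 2*z² (V(z) = (z² + z*z) + 1 = (z² + z²) + 1 = 2*z² + 1 = 1 + 2*z²)
V(13) - 25860 = (1 + 2*13²) - 25860 = (1 + 2*169) - 25860 = (1 + 338) - 25860 = 339 - 25860 = -25521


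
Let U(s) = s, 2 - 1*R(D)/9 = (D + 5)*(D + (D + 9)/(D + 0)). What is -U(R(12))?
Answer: 8343/4 ≈ 2085.8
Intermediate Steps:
R(D) = 18 - 9*(5 + D)*(D + (9 + D)/D) (R(D) = 18 - 9*(D + 5)*(D + (D + 9)/(D + 0)) = 18 - 9*(5 + D)*(D + (9 + D)/D))
-U(R(12)) = -(-108 - 405/12 - 54*12 - 9*12**2) = -(-108 - 405*1/12 - 648 - 9*144) = -(-108 - 135/4 - 648 - 1296) = -1*(-8343/4) = 8343/4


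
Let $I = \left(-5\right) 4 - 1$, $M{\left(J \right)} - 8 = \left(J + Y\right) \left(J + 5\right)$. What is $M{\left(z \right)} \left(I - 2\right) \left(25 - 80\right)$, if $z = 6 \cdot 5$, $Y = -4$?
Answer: $1161270$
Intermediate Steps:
$z = 30$
$M{\left(J \right)} = 8 + \left(-4 + J\right) \left(5 + J\right)$ ($M{\left(J \right)} = 8 + \left(J - 4\right) \left(J + 5\right) = 8 + \left(-4 + J\right) \left(5 + J\right)$)
$I = -21$ ($I = -20 - 1 = -21$)
$M{\left(z \right)} \left(I - 2\right) \left(25 - 80\right) = \left(-12 + 30 + 30^{2}\right) \left(-21 - 2\right) \left(25 - 80\right) = \left(-12 + 30 + 900\right) \left(-23\right) \left(25 - 80\right) = 918 \left(-23\right) \left(-55\right) = \left(-21114\right) \left(-55\right) = 1161270$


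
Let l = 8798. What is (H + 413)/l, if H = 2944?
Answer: 3357/8798 ≈ 0.38156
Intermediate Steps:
(H + 413)/l = (2944 + 413)/8798 = 3357*(1/8798) = 3357/8798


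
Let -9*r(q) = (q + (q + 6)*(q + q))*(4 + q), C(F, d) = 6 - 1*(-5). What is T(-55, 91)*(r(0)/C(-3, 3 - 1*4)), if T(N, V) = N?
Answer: 0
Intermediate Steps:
C(F, d) = 11 (C(F, d) = 6 + 5 = 11)
r(q) = -(4 + q)*(q + 2*q*(6 + q))/9 (r(q) = -(q + (q + 6)*(q + q))*(4 + q)/9 = -(q + (6 + q)*(2*q))*(4 + q)/9 = -(q + 2*q*(6 + q))*(4 + q)/9 = -(4 + q)*(q + 2*q*(6 + q))/9)
T(-55, 91)*(r(0)/C(-3, 3 - 1*4)) = -55*(-⅑*0*(52 + 2*0² + 21*0))/11 = -55*(-⅑*0*(52 + 2*0 + 0))/11 = -55*(-⅑*0*(52 + 0 + 0))/11 = -55*(-⅑*0*52)/11 = -0/11 = -55*0 = 0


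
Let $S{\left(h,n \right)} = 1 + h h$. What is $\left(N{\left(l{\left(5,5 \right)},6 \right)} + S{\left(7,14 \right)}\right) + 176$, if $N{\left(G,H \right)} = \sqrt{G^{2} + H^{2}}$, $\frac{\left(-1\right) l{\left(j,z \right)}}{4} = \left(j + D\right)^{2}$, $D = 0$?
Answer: $226 + 2 \sqrt{2509} \approx 326.18$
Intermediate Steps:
$l{\left(j,z \right)} = - 4 j^{2}$ ($l{\left(j,z \right)} = - 4 \left(j + 0\right)^{2} = - 4 j^{2}$)
$S{\left(h,n \right)} = 1 + h^{2}$
$\left(N{\left(l{\left(5,5 \right)},6 \right)} + S{\left(7,14 \right)}\right) + 176 = \left(\sqrt{\left(- 4 \cdot 5^{2}\right)^{2} + 6^{2}} + \left(1 + 7^{2}\right)\right) + 176 = \left(\sqrt{\left(\left(-4\right) 25\right)^{2} + 36} + \left(1 + 49\right)\right) + 176 = \left(\sqrt{\left(-100\right)^{2} + 36} + 50\right) + 176 = \left(\sqrt{10000 + 36} + 50\right) + 176 = \left(\sqrt{10036} + 50\right) + 176 = \left(2 \sqrt{2509} + 50\right) + 176 = \left(50 + 2 \sqrt{2509}\right) + 176 = 226 + 2 \sqrt{2509}$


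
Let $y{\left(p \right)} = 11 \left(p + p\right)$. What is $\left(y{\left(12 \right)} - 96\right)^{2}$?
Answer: $28224$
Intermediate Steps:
$y{\left(p \right)} = 22 p$ ($y{\left(p \right)} = 11 \cdot 2 p = 22 p$)
$\left(y{\left(12 \right)} - 96\right)^{2} = \left(22 \cdot 12 - 96\right)^{2} = \left(264 - 96\right)^{2} = 168^{2} = 28224$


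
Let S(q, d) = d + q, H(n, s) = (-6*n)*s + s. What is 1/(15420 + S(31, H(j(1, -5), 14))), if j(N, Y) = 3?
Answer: 1/15213 ≈ 6.5733e-5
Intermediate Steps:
H(n, s) = s - 6*n*s (H(n, s) = -6*n*s + s = s - 6*n*s)
1/(15420 + S(31, H(j(1, -5), 14))) = 1/(15420 + (14*(1 - 6*3) + 31)) = 1/(15420 + (14*(1 - 18) + 31)) = 1/(15420 + (14*(-17) + 31)) = 1/(15420 + (-238 + 31)) = 1/(15420 - 207) = 1/15213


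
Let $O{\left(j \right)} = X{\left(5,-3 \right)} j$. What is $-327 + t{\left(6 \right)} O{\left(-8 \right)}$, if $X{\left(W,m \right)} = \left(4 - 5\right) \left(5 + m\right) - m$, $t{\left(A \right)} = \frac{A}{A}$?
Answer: $-335$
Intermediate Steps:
$t{\left(A \right)} = 1$
$X{\left(W,m \right)} = -5 - 2 m$ ($X{\left(W,m \right)} = - (5 + m) - m = \left(-5 - m\right) - m = -5 - 2 m$)
$O{\left(j \right)} = j$ ($O{\left(j \right)} = \left(-5 - -6\right) j = \left(-5 + 6\right) j = 1 j = j$)
$-327 + t{\left(6 \right)} O{\left(-8 \right)} = -327 + 1 \left(-8\right) = -327 - 8 = -335$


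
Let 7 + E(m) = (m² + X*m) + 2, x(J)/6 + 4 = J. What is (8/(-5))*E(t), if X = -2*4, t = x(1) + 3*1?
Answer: -544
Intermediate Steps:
x(J) = -24 + 6*J
t = -15 (t = (-24 + 6*1) + 3*1 = (-24 + 6) + 3 = -18 + 3 = -15)
X = -8
E(m) = -5 + m² - 8*m (E(m) = -7 + ((m² - 8*m) + 2) = -7 + (2 + m² - 8*m) = -5 + m² - 8*m)
(8/(-5))*E(t) = (8/(-5))*(-5 + (-15)² - 8*(-15)) = (8*(-⅕))*(-5 + 225 + 120) = -8/5*340 = -544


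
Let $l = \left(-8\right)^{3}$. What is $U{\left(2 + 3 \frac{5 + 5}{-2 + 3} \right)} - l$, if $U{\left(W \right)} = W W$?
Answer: $1536$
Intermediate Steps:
$U{\left(W \right)} = W^{2}$
$l = -512$
$U{\left(2 + 3 \frac{5 + 5}{-2 + 3} \right)} - l = \left(2 + 3 \frac{5 + 5}{-2 + 3}\right)^{2} - -512 = \left(2 + 3 \cdot \frac{10}{1}\right)^{2} + 512 = \left(2 + 3 \cdot 10 \cdot 1\right)^{2} + 512 = \left(2 + 3 \cdot 10\right)^{2} + 512 = \left(2 + 30\right)^{2} + 512 = 32^{2} + 512 = 1024 + 512 = 1536$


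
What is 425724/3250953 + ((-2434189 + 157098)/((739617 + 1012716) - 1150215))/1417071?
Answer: 40359891929916661/308206222190992026 ≈ 0.13095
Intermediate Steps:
425724/3250953 + ((-2434189 + 157098)/((739617 + 1012716) - 1150215))/1417071 = 425724*(1/3250953) - 2277091/(1752333 - 1150215)*(1/1417071) = 141908/1083651 - 2277091/602118*(1/1417071) = 141908/1083651 - 2277091*1/602118*(1/1417071) = 141908/1083651 - 2277091/602118*1/1417071 = 141908/1083651 - 2277091/853243956378 = 40359891929916661/308206222190992026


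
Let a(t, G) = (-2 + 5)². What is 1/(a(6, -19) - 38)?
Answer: -1/29 ≈ -0.034483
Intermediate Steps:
a(t, G) = 9 (a(t, G) = 3² = 9)
1/(a(6, -19) - 38) = 1/(9 - 38) = 1/(-29) = -1/29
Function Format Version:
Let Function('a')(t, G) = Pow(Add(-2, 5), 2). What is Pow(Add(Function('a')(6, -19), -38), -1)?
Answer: Rational(-1, 29) ≈ -0.034483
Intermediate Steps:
Function('a')(t, G) = 9 (Function('a')(t, G) = Pow(3, 2) = 9)
Pow(Add(Function('a')(6, -19), -38), -1) = Pow(Add(9, -38), -1) = Pow(-29, -1) = Rational(-1, 29)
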